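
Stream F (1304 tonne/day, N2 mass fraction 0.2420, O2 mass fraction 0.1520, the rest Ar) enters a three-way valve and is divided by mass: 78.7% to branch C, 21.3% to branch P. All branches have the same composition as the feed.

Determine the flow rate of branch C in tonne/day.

1026 tonne/day

Branch C flow = 0.787×1304 = 1026.2 tonne/day.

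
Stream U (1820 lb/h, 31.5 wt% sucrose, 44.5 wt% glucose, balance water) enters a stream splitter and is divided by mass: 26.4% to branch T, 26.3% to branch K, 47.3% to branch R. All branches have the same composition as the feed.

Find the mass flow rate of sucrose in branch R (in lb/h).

Branch R total = 0.473×1820 = 860.86 lb/h.
sucrose in R = 0.315×860.86 = 271.17 lb/h.

271.2 lb/h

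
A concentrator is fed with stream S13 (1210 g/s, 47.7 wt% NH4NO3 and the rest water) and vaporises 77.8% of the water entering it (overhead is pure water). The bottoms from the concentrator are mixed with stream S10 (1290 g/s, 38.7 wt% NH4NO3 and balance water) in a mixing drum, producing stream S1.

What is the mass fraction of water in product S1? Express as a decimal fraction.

Vapour removed = 0.778×0.523×1210 = 492.34 g/s; concentrate = 717.66 g/s.
water reaching the mixer = 140.49 (from concentrate) + 1290×0.613 = 931.26 g/s.
Product flow = 717.66 + 1290 = 2007.7 g/s; water fraction = 0.4639.

0.4639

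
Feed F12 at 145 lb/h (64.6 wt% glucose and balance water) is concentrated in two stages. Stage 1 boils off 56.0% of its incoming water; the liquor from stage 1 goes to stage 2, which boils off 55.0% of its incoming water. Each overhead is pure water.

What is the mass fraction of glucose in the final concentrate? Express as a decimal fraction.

0.9021

water in feed = 145×0.354 = 51.33 lb/h.
After stage 1: water left = (1−0.560)×51.33 = 22.585; stream total = 116.26 lb/h.
After stage 2: water left = (1−0.550)×22.585 = 10.163; final concentrate = 103.83 lb/h.
glucose fraction = 93.67/103.83 = 0.9021.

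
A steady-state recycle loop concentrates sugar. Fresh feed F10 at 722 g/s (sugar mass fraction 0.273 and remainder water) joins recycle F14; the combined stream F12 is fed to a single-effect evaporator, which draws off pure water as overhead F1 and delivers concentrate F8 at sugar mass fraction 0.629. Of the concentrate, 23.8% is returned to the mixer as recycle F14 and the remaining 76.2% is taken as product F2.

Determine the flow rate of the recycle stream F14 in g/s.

97.87 g/s

Overall sugar balance (none leaves overhead): sugar in fresh feed = sugar in product, i.e. 722×0.273 = (1−0.238)·F8·0.629.
F8 = 197.11/(0.629×0.762) = 411.24 g/s.
Recycle F14 = 0.238×411.24 = 97.875 g/s.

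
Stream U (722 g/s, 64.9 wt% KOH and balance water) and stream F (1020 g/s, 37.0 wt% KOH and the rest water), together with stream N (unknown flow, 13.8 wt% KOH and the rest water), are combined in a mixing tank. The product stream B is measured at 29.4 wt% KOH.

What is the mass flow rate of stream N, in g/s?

2140 g/s

Let N be the unknown flow. Total out = 1742 + N.
KOH balance: 845.98 + 0.138·N = 0.294·(1742 + N)
(0.138 − 0.294)·N = 0.294×1742 − 845.98 = -333.83
N = -333.83 / -0.156 = 2139.9 g/s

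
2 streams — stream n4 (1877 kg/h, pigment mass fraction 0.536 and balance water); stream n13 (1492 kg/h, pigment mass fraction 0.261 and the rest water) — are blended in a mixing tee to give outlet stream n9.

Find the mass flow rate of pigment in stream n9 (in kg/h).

1395 kg/h

pigment out = pigment in = 1877×0.536 + 1492×0.261 = 1395.5 kg/h.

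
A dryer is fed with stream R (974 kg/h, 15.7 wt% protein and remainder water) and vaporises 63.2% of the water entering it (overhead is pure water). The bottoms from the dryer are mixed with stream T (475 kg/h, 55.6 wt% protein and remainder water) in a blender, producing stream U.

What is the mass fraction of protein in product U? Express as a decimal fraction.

Vapour removed = 0.632×0.843×974 = 518.92 kg/h; concentrate = 455.08 kg/h.
protein reaching the mixer = 152.92 (from concentrate) + 475×0.556 = 417.02 kg/h.
Product flow = 455.08 + 475 = 930.08 kg/h; protein fraction = 0.448.

0.448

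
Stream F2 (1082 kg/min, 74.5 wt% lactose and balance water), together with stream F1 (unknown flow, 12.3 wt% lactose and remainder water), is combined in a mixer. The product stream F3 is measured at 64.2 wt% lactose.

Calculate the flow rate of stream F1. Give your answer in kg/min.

Let F1 be the unknown flow. Total out = 1082 + F1.
lactose balance: 806.09 + 0.123·F1 = 0.642·(1082 + F1)
(0.123 − 0.642)·F1 = 0.642×1082 − 806.09 = -111.45
F1 = -111.45 / -0.519 = 214.73 kg/min

214.7 kg/min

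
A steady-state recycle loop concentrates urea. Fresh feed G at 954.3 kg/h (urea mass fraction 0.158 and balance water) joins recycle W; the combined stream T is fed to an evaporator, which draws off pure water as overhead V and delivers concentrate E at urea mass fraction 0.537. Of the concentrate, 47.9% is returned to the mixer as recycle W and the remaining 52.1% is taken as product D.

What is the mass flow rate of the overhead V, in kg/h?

673.5 kg/h

Overall urea balance (none leaves overhead): urea in fresh feed = urea in product, i.e. 954.3×0.158 = (1−0.479)·E·0.537.
E = 150.78/(0.537×0.521) = 538.93 kg/h.
Recycle W = 0.479×538.93 = 258.15 kg/h.
Combined feed T = 954.3 + 258.15 = 1212.4 kg/h.
Overhead V = T − E = 1212.4 − 538.93 = 673.52 kg/h.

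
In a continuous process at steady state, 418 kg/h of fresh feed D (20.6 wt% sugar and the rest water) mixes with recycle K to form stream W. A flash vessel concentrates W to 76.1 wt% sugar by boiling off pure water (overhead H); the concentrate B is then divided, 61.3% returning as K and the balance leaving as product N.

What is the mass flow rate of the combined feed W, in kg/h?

Overall sugar balance (none leaves overhead): sugar in fresh feed = sugar in product, i.e. 418×0.206 = (1−0.613)·B·0.761.
B = 86.108/(0.761×0.387) = 292.38 kg/h.
Recycle K = 0.613×292.38 = 179.23 kg/h.
Combined feed W = 418 + 179.23 = 597.23 kg/h.

597.2 kg/h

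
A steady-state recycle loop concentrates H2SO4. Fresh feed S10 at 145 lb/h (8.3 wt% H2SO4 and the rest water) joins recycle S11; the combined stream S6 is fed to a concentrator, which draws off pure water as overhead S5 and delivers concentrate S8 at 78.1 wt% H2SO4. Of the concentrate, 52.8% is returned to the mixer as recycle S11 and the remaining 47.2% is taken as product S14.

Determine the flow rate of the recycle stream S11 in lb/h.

Overall H2SO4 balance (none leaves overhead): H2SO4 in fresh feed = H2SO4 in product, i.e. 145×0.083 = (1−0.528)·S8·0.781.
S8 = 12.035/(0.781×0.472) = 32.648 lb/h.
Recycle S11 = 0.528×32.648 = 17.238 lb/h.

17.24 lb/h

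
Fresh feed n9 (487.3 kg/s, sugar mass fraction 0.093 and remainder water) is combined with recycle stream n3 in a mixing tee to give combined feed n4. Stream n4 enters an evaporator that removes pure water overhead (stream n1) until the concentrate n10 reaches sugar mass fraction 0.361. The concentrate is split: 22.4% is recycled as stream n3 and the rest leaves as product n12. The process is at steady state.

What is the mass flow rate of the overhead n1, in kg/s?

361.8 kg/s

Overall sugar balance (none leaves overhead): sugar in fresh feed = sugar in product, i.e. 487.3×0.093 = (1−0.224)·n10·0.361.
n10 = 45.319/(0.361×0.776) = 161.77 kg/s.
Recycle n3 = 0.224×161.77 = 36.238 kg/s.
Combined feed n4 = 487.3 + 36.238 = 523.54 kg/s.
Overhead n1 = n4 − n10 = 523.54 − 161.77 = 361.76 kg/s.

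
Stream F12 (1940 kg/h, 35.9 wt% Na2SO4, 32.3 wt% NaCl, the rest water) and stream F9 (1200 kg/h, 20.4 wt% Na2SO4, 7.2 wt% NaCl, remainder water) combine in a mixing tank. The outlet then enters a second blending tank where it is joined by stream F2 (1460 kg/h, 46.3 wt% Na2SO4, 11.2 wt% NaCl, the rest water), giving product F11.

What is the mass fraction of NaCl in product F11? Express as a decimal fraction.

Overall, product flow = 4600 kg/h.
NaCl in = 1940×0.323 + 1200×0.072 + 1460×0.112 = 876.54 kg/h.
NaCl fraction in F11 = 0.191.

0.191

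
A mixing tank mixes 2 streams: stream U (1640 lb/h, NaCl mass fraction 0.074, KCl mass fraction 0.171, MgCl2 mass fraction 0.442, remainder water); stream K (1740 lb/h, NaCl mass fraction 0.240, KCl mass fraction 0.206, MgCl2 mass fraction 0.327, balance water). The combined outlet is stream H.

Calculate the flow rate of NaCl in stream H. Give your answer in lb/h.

NaCl out = NaCl in = 1640×0.074 + 1740×0.240 = 538.96 lb/h.

539 lb/h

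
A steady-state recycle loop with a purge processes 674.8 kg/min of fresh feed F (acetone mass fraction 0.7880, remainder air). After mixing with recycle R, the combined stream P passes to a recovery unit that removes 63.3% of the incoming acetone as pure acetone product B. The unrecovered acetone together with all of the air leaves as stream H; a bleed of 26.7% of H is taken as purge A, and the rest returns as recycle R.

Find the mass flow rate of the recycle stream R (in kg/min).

air enters only via F and leaves only via the purge: 674.8×0.212 = 0.267×(air in H), and the recovery unit passes all air, so air in P = air in H = 535.8 kg/min.
acetone in P: m_A = 674.8×0.788 + (1−0.267)·(1−0.633)·m_A, so m_A = 531.74/0.7310 = 727.43 kg/min.
H = (1−0.633)×727.43 + 535.8 = 802.76 kg/min.
Recycle R = (1−0.267)×802.76 = 588.42 kg/min.

588.4 kg/min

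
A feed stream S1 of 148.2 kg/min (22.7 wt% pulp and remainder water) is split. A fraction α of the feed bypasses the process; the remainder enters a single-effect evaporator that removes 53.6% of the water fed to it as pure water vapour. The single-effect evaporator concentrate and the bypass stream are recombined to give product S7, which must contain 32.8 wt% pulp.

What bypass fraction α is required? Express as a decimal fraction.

0.257

All 148.2×0.227 = 33.641 kg/min of pulp reaches S7, so S7 = 33.641/0.328 = 102.57 kg/min and vapour = 45.635 kg/min.
The evaporator receives (1−α)·148.2 of feed at 0.773 water and removes 0.536 of that water:
0.536×0.773×(1−α)×148.2 = 45.635
(1−α) = 45.635/61.403 = 0.7432;  α = 0.2568.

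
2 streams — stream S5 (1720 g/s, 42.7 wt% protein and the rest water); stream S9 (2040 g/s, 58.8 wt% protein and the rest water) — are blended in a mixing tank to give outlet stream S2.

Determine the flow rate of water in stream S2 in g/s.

1826 g/s

water out = water in = 1720×0.573 + 2040×0.412 = 1826 g/s.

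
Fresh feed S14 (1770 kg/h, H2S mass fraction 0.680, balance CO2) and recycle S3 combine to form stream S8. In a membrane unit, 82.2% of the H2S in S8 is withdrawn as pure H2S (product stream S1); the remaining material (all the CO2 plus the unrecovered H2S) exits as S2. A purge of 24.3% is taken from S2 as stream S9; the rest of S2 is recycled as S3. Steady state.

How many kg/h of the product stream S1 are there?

1143 kg/h

H2S in S8: m_A = 1770×0.680 + (1−0.243)·(1−0.822)·m_A, so m_A = 1203.6/0.8653 = 1391 kg/h.
Product S1 = 0.822×1391 = 1143.4 kg/h.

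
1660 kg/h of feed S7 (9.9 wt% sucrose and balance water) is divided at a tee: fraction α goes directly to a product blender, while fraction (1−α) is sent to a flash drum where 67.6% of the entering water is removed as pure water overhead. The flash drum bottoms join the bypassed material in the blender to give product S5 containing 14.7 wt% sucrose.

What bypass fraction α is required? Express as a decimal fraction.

0.464

All 1660×0.099 = 164.34 kg/h of sucrose reaches S5, so S5 = 164.34/0.147 = 1118 kg/h and vapour = 542.04 kg/h.
The evaporator receives (1−α)·1660 of feed at 0.901 water and removes 0.676 of that water:
0.676×0.901×(1−α)×1660 = 542.04
(1−α) = 542.04/1011.1 = 0.5361;  α = 0.4639.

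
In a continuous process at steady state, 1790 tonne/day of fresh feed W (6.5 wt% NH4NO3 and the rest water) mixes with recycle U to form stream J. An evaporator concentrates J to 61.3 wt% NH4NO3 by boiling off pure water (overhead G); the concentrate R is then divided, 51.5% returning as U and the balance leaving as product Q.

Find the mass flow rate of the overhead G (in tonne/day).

Overall NH4NO3 balance (none leaves overhead): NH4NO3 in fresh feed = NH4NO3 in product, i.e. 1790×0.065 = (1−0.515)·R·0.613.
R = 116.35/(0.613×0.485) = 391.35 tonne/day.
Recycle U = 0.515×391.35 = 201.54 tonne/day.
Combined feed J = 1790 + 201.54 = 1991.5 tonne/day.
Overhead G = J − R = 1991.5 − 391.35 = 1600.2 tonne/day.

1600 tonne/day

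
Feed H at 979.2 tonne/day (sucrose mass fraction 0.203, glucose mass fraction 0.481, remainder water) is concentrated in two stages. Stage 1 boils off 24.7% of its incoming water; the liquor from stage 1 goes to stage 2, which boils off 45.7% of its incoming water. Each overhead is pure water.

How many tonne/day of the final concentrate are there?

796.3 tonne/day

water in feed = 979.2×0.316 = 309.43 tonne/day.
After stage 1: water left = (1−0.247)×309.43 = 233; stream total = 902.77 tonne/day.
After stage 2: water left = (1−0.457)×233 = 126.52; final concentrate = 796.29 tonne/day.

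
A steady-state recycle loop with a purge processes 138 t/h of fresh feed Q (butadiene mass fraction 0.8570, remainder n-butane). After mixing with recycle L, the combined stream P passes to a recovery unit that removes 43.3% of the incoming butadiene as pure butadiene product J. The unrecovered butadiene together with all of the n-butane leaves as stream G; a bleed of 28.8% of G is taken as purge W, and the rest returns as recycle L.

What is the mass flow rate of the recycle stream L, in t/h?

n-butane enters only via Q and leaves only via the purge: 138×0.143 = 0.288×(n-butane in G), and the recovery unit passes all n-butane, so n-butane in P = n-butane in G = 68.521 t/h.
butadiene in P: m_A = 138×0.857 + (1−0.288)·(1−0.433)·m_A, so m_A = 118.27/0.5963 = 198.33 t/h.
G = (1−0.433)×198.33 + 68.521 = 180.98 t/h.
Recycle L = (1−0.288)×180.98 = 128.86 t/h.

128.9 t/h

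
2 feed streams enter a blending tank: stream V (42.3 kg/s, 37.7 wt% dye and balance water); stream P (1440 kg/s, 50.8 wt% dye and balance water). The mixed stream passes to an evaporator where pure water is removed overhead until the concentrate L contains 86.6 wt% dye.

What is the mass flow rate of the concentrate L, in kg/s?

863.1 kg/s

dye entering = 42.3×0.377 + 1440×0.508 = 747.47 kg/s.
All dye reports to L, so L = 747.47/0.866 = 863.13 kg/s.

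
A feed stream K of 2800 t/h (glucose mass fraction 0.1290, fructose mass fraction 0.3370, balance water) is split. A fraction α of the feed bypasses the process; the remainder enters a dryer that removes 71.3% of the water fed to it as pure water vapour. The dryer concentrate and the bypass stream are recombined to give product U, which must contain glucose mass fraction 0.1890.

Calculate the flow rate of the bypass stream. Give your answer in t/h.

465.4 t/h

All 2800×0.129 = 361.2 t/h of glucose reaches U, so U = 361.2/0.189 = 1911.1 t/h and vapour = 888.89 t/h.
The evaporator receives (1−α)·2800 of feed at 0.534 water and removes 0.713 of that water:
0.713×0.534×(1−α)×2800 = 888.89
(1−α) = 888.89/1066.1 = 0.8338;  α = 0.1662.
Bypass flow = 0.1662×2800 = 465.38 t/h.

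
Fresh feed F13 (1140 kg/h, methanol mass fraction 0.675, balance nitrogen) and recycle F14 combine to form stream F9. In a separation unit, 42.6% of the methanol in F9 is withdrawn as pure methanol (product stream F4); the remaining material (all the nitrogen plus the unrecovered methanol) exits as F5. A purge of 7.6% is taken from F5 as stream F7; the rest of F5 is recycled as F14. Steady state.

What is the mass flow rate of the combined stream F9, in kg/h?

nitrogen enters only via F13 and leaves only via the purge: 1140×0.325 = 0.076×(nitrogen in F5), and the separation unit passes all nitrogen, so nitrogen in F9 = nitrogen in F5 = 4875 kg/h.
methanol in F9: m_A = 1140×0.675 + (1−0.076)·(1−0.426)·m_A, so m_A = 769.5/0.4696 = 1638.5 kg/h.
F9 = 1638.5 + 4875 = 6513.5 kg/h.

6514 kg/h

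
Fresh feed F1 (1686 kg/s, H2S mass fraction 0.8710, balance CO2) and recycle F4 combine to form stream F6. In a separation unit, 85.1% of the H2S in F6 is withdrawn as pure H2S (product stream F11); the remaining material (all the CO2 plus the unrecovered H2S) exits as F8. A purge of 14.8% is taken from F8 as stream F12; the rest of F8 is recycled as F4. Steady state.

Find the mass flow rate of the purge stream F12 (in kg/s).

CO2 enters only via F1 and leaves only via the purge: 1686×0.129 = 0.148×(CO2 in F8), and the separation unit passes all CO2, so CO2 in F6 = CO2 in F8 = 1469.6 kg/s.
H2S in F6: m_A = 1686×0.871 + (1−0.148)·(1−0.851)·m_A, so m_A = 1468.5/0.8731 = 1682 kg/s.
F8 = (1−0.851)×1682 + 1469.6 = 1720.2 kg/s.
Purge F12 = 0.148×1720.2 = 254.59 kg/s.

254.6 kg/s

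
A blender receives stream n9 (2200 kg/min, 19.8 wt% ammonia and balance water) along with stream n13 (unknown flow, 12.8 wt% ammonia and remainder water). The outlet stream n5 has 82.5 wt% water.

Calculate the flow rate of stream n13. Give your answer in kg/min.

1077 kg/min

Let n13 be the unknown flow. Total out = 2200 + n13.
water balance: 1764.4 + 0.872·n13 = 0.825·(2200 + n13)
(0.872 − 0.825)·n13 = 0.825×2200 − 1764.4 = 50.6
n13 = 50.6 / 0.047 = 1076.6 kg/min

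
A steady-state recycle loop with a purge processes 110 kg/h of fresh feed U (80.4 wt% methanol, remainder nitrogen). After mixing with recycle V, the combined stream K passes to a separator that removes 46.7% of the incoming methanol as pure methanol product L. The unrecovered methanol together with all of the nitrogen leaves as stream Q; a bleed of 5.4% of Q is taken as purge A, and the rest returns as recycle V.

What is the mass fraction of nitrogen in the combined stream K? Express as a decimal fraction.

0.691

nitrogen enters only via U and leaves only via the purge: 110×0.196 = 0.054×(nitrogen in Q), and the separator passes all nitrogen, so nitrogen in K = nitrogen in Q = 399.26 kg/h.
methanol in K: m_A = 110×0.804 + (1−0.054)·(1−0.467)·m_A, so m_A = 88.44/0.4958 = 178.38 kg/h.
K = 178.38 + 399.26 = 577.64 kg/h.
nitrogen fraction in K = 399.26/577.64 = 0.691.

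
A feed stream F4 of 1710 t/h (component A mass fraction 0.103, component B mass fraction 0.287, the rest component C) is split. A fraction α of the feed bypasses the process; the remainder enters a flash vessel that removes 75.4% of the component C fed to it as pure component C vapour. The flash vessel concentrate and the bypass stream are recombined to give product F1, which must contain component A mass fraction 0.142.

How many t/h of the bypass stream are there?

All 1710×0.103 = 176.13 t/h of component A reaches F1, so F1 = 176.13/0.142 = 1240.4 t/h and vapour = 469.65 t/h.
The evaporator receives (1−α)·1710 of feed at 0.610 component C and removes 0.754 of that component C:
0.754×0.610×(1−α)×1710 = 469.65
(1−α) = 469.65/786.5 = 0.5971;  α = 0.4029.
Bypass flow = 0.4029×1710 = 688.89 t/h.

688.9 t/h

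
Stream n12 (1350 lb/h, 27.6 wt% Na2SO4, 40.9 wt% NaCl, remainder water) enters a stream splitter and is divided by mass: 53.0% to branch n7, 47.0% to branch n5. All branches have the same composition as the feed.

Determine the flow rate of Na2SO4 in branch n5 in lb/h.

175.1 lb/h

Branch n5 total = 0.470×1350 = 634.5 lb/h.
Na2SO4 in n5 = 0.276×634.5 = 175.12 lb/h.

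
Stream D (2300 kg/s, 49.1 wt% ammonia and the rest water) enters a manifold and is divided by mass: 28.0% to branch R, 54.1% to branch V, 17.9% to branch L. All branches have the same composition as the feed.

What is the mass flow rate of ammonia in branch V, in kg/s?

611 kg/s

Branch V total = 0.541×2300 = 1244.3 kg/s.
ammonia in V = 0.491×1244.3 = 610.95 kg/s.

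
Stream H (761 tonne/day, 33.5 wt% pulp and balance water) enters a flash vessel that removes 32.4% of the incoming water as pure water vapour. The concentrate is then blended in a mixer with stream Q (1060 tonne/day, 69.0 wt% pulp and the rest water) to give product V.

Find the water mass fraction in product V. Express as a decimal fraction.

0.405

Vapour removed = 0.324×0.665×761 = 163.97 tonne/day; concentrate = 597.03 tonne/day.
water reaching the mixer = 342.1 (from concentrate) + 1060×0.310 = 670.7 tonne/day.
Product flow = 597.03 + 1060 = 1657 tonne/day; water fraction = 0.405.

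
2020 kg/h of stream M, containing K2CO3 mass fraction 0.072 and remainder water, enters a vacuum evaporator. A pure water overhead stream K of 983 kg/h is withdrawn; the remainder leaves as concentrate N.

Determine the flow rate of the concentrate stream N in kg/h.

Concentrate = 2020 − 983 = 1037 kg/h.

1037 kg/h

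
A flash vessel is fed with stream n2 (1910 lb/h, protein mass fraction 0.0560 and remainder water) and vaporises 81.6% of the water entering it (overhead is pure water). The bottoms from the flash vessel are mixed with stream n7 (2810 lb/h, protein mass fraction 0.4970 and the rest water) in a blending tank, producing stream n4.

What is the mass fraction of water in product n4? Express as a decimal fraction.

Vapour removed = 0.816×0.944×1910 = 1471.3 lb/h; concentrate = 438.72 lb/h.
water reaching the mixer = 331.76 (from concentrate) + 2810×0.503 = 1745.2 lb/h.
Product flow = 438.72 + 2810 = 3248.7 lb/h; water fraction = 0.5372.

0.5372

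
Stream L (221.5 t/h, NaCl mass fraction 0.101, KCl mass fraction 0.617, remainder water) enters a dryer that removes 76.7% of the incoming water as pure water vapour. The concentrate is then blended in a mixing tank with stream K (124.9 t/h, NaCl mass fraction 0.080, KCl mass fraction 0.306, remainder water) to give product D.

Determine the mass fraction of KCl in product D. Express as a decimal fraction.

0.586

Vapour removed = 0.767×0.282×221.5 = 47.909 t/h; concentrate = 173.59 t/h.
KCl reaching the mixer = 136.67 (from concentrate) + 124.9×0.306 = 174.88 t/h.
Product flow = 173.59 + 124.9 = 298.49 t/h; KCl fraction = 0.586.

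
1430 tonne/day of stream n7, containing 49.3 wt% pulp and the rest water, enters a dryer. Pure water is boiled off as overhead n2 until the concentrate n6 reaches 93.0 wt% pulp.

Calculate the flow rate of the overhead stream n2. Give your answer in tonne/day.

pulp is conserved: 1430×0.493 = 704.99 tonne/day all reports to the concentrate.
Concentrate = 704.99/(target fraction) = 758.05 tonne/day.
Overhead = 1430 − 758.05 = 671.95 tonne/day.

671.9 tonne/day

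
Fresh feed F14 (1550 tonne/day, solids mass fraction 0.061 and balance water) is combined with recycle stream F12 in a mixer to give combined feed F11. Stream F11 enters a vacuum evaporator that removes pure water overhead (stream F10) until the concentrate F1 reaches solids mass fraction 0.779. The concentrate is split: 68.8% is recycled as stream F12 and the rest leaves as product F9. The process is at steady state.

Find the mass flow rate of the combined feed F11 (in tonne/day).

Overall solids balance (none leaves overhead): solids in fresh feed = solids in product, i.e. 1550×0.061 = (1−0.688)·F1·0.779.
F1 = 94.55/(0.779×0.312) = 389.02 tonne/day.
Recycle F12 = 0.688×389.02 = 267.64 tonne/day.
Combined feed F11 = 1550 + 267.64 = 1817.6 tonne/day.

1818 tonne/day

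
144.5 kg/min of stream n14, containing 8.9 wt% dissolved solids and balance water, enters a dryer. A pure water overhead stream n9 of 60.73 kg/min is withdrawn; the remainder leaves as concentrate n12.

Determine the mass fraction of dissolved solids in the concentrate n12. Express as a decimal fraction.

dissolved solids is not removed: 144.5×0.089 = 12.861 kg/min of dissolved solids enters n12.
Concentrate = 144.5 − 60.73 = 83.77 kg/min.
Mass fraction = 12.861/83.77 = 0.154.

0.154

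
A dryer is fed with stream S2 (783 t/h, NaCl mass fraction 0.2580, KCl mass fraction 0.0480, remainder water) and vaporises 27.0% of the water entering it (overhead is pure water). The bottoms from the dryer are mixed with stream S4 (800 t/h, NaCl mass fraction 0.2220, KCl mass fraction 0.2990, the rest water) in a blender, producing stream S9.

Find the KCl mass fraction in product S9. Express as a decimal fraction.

0.1927

Vapour removed = 0.270×0.694×783 = 146.72 t/h; concentrate = 636.28 t/h.
KCl reaching the mixer = 37.584 (from concentrate) + 800×0.299 = 276.78 t/h.
Product flow = 636.28 + 800 = 1436.3 t/h; KCl fraction = 0.1927.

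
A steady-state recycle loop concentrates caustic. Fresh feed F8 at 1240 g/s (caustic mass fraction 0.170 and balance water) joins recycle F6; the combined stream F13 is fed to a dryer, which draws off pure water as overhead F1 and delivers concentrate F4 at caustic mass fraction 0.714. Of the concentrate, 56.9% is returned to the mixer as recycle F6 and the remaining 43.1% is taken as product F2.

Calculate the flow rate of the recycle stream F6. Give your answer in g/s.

Overall caustic balance (none leaves overhead): caustic in fresh feed = caustic in product, i.e. 1240×0.170 = (1−0.569)·F4·0.714.
F4 = 210.8/(0.714×0.431) = 685.01 g/s.
Recycle F6 = 0.569×685.01 = 389.77 g/s.

389.8 g/s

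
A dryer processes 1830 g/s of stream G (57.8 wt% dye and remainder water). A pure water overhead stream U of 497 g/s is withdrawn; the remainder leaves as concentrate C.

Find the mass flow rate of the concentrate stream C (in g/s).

Concentrate = 1830 − 497 = 1333 g/s.

1333 g/s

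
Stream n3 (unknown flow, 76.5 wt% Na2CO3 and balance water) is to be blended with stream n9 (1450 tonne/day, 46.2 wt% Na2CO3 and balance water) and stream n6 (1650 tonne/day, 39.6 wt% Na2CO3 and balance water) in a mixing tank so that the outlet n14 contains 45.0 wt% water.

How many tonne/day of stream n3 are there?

Let n3 be the unknown flow. Total out = 3100 + n3.
water balance: 1776.7 + 0.235·n3 = 0.450·(3100 + n3)
(0.235 − 0.450)·n3 = 0.450×3100 − 1776.7 = -381.7
n3 = -381.7 / -0.215 = 1775.3 tonne/day

1775 tonne/day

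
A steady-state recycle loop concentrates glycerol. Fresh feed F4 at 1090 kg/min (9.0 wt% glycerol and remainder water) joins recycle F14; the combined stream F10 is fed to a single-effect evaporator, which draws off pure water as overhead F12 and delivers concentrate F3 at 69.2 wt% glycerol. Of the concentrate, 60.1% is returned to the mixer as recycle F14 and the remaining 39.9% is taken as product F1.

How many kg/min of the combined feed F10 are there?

Overall glycerol balance (none leaves overhead): glycerol in fresh feed = glycerol in product, i.e. 1090×0.090 = (1−0.601)·F3·0.692.
F3 = 98.1/(0.692×0.399) = 355.3 kg/min.
Recycle F14 = 0.601×355.3 = 213.53 kg/min.
Combined feed F10 = 1090 + 213.53 = 1303.5 kg/min.

1304 kg/min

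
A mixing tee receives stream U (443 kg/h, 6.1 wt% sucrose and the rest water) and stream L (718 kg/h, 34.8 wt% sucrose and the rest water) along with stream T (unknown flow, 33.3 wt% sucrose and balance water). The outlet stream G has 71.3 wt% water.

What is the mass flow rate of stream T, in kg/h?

Let T be the unknown flow. Total out = 1161 + T.
water balance: 884.11 + 0.667·T = 0.713·(1161 + T)
(0.667 − 0.713)·T = 0.713×1161 − 884.11 = -56.32
T = -56.32 / -0.046 = 1224.3 kg/h

1224 kg/h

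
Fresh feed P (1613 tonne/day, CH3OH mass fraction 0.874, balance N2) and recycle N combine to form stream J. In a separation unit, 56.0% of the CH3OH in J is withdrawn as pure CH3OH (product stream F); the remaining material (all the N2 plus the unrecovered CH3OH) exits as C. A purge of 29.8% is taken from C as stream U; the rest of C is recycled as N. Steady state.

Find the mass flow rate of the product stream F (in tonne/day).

1142 tonne/day

CH3OH in J: m_A = 1613×0.874 + (1−0.298)·(1−0.560)·m_A, so m_A = 1409.8/0.6911 = 2039.8 tonne/day.
Product F = 0.560×2039.8 = 1142.3 tonne/day.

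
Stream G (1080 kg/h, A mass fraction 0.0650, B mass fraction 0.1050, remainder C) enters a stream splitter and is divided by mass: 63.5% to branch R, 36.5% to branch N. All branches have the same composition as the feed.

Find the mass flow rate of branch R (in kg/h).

685.8 kg/h

Branch R flow = 0.635×1080 = 685.8 kg/h.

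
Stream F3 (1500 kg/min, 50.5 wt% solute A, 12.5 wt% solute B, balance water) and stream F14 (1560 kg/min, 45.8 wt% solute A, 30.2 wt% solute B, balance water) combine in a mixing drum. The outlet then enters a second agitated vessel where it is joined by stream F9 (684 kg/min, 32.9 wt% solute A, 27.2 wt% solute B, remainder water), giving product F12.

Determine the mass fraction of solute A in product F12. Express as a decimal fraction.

0.453

Overall, product flow = 3744 kg/min.
solute A in = 1500×0.505 + 1560×0.458 + 684×0.329 = 1697 kg/min.
solute A fraction in F12 = 0.453.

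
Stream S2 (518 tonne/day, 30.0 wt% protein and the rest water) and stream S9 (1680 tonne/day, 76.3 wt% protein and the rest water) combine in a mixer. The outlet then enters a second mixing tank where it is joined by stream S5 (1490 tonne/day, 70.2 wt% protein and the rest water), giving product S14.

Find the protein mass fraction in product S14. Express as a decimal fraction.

Overall, product flow = 3688 tonne/day.
protein in = 518×0.300 + 1680×0.763 + 1490×0.702 = 2483.2 tonne/day.
protein fraction in S14 = 0.673.

0.673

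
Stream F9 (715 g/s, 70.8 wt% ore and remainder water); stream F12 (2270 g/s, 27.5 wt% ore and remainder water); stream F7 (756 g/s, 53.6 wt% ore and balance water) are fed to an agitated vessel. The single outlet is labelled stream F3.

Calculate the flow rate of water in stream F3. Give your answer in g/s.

water out = water in = 715×0.292 + 2270×0.725 + 756×0.464 = 2205.3 g/s.

2205 g/s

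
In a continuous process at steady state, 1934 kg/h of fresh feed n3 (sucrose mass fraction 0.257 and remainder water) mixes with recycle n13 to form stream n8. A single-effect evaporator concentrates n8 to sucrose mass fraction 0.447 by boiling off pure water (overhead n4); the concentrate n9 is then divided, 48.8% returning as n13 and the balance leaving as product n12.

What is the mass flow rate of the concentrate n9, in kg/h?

2172 kg/h

Overall sucrose balance (none leaves overhead): sucrose in fresh feed = sucrose in product, i.e. 1934×0.257 = (1−0.488)·n9·0.447.
n9 = 497.04/(0.447×0.512) = 2171.8 kg/h.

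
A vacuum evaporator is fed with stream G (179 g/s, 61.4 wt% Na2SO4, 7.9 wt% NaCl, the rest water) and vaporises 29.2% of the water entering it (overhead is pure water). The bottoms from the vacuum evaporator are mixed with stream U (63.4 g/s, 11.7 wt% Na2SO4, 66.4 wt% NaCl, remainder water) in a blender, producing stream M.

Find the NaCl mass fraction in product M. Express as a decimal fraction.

Vapour removed = 0.292×0.307×179 = 16.046 g/s; concentrate = 162.95 g/s.
NaCl reaching the mixer = 14.141 (from concentrate) + 63.4×0.664 = 56.239 g/s.
Product flow = 162.95 + 63.4 = 226.35 g/s; NaCl fraction = 0.248.

0.248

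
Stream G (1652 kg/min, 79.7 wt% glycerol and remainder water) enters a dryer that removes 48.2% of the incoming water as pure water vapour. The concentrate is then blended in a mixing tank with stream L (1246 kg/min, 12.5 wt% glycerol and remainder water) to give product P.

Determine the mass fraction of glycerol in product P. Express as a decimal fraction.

0.538

Vapour removed = 0.482×0.203×1652 = 161.64 kg/min; concentrate = 1490.4 kg/min.
glycerol reaching the mixer = 1316.6 (from concentrate) + 1246×0.125 = 1472.4 kg/min.
Product flow = 1490.4 + 1246 = 2736.4 kg/min; glycerol fraction = 0.538.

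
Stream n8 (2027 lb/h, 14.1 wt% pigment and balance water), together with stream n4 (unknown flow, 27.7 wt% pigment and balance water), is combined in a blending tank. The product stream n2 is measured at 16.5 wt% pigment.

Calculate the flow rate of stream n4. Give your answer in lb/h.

434.4 lb/h

Let n4 be the unknown flow. Total out = 2027 + n4.
pigment balance: 285.81 + 0.277·n4 = 0.165·(2027 + n4)
(0.277 − 0.165)·n4 = 0.165×2027 − 285.81 = 48.648
n4 = 48.648 / 0.112 = 434.36 lb/h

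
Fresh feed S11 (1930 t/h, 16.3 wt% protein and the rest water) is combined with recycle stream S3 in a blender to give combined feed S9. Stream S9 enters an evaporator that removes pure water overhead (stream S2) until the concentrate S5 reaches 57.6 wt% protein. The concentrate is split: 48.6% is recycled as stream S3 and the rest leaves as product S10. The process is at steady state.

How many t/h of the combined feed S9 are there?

2446 t/h

Overall protein balance (none leaves overhead): protein in fresh feed = protein in product, i.e. 1930×0.163 = (1−0.486)·S5·0.576.
S5 = 314.59/(0.576×0.514) = 1062.6 t/h.
Recycle S3 = 0.486×1062.6 = 516.41 t/h.
Combined feed S9 = 1930 + 516.41 = 2446.4 t/h.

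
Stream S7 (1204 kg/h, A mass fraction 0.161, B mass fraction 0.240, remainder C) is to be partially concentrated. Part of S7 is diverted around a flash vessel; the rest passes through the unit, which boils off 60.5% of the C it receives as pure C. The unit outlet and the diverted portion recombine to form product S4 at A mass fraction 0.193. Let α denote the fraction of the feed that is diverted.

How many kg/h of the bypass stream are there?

653.1 kg/h

All 1204×0.161 = 193.84 kg/h of A reaches S4, so S4 = 193.84/0.193 = 1004.4 kg/h and vapour = 199.63 kg/h.
The evaporator receives (1−α)·1204 of feed at 0.599 C and removes 0.605 of that C:
0.605×0.599×(1−α)×1204 = 199.63
(1−α) = 199.63/436.32 = 0.4575;  α = 0.5425.
Bypass flow = 0.5425×1204 = 653.15 kg/h.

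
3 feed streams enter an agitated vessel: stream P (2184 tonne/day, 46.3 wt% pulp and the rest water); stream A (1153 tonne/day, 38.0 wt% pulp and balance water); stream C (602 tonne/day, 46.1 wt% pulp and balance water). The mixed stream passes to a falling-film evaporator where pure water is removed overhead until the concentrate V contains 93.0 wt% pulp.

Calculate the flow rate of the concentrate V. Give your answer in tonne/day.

pulp entering = 2184×0.463 + 1153×0.380 + 602×0.461 = 1726.9 tonne/day.
All pulp reports to V, so V = 1726.9/0.930 = 1856.8 tonne/day.

1857 tonne/day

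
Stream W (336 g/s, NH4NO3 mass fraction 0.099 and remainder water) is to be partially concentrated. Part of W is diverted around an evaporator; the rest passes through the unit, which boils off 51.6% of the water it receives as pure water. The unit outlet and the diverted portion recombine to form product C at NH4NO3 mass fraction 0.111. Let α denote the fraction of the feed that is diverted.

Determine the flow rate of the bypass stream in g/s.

257.9 g/s

All 336×0.099 = 33.264 g/s of NH4NO3 reaches C, so C = 33.264/0.111 = 299.68 g/s and vapour = 36.324 g/s.
The evaporator receives (1−α)·336 of feed at 0.901 water and removes 0.516 of that water:
0.516×0.901×(1−α)×336 = 36.324
(1−α) = 36.324/156.21 = 0.2325;  α = 0.7675.
Bypass flow = 0.7675×336 = 257.87 g/s.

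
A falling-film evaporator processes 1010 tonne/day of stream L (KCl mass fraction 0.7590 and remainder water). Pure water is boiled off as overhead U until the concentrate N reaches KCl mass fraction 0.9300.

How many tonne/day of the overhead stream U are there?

185.7 tonne/day

KCl is conserved: 1010×0.759 = 766.59 tonne/day all reports to the concentrate.
Concentrate = 766.59/(target fraction) = 824.29 tonne/day.
Overhead = 1010 − 824.29 = 185.71 tonne/day.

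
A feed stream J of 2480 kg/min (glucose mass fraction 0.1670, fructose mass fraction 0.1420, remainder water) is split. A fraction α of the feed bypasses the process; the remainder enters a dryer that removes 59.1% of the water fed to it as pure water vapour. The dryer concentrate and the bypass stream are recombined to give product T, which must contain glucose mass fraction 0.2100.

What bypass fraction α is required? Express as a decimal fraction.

All 2480×0.167 = 414.16 kg/min of glucose reaches T, so T = 414.16/0.210 = 1972.2 kg/min and vapour = 507.81 kg/min.
The evaporator receives (1−α)·2480 of feed at 0.691 water and removes 0.591 of that water:
0.591×0.691×(1−α)×2480 = 507.81
(1−α) = 507.81/1012.8 = 0.5014;  α = 0.4986.

0.499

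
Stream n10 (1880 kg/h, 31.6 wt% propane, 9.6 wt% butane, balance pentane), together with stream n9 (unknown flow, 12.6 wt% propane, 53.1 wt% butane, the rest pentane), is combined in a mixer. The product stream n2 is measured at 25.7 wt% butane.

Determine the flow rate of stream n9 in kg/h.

Let n9 be the unknown flow. Total out = 1880 + n9.
butane balance: 180.48 + 0.531·n9 = 0.257·(1880 + n9)
(0.531 − 0.257)·n9 = 0.257×1880 − 180.48 = 302.68
n9 = 302.68 / 0.274 = 1104.7 kg/h

1105 kg/h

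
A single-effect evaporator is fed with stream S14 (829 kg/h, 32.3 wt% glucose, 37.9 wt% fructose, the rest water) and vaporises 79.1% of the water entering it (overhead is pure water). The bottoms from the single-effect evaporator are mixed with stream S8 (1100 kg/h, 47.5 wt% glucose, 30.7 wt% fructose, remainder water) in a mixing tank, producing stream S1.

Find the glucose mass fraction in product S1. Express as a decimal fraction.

0.456

Vapour removed = 0.791×0.298×829 = 195.41 kg/h; concentrate = 633.59 kg/h.
glucose reaching the mixer = 267.77 (from concentrate) + 1100×0.475 = 790.27 kg/h.
Product flow = 633.59 + 1100 = 1733.6 kg/h; glucose fraction = 0.456.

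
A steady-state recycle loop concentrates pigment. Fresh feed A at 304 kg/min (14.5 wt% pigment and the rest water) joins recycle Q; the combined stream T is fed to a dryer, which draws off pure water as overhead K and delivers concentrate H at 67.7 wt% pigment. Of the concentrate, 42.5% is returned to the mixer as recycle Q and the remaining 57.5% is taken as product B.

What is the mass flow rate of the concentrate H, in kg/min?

113.2 kg/min

Overall pigment balance (none leaves overhead): pigment in fresh feed = pigment in product, i.e. 304×0.145 = (1−0.425)·H·0.677.
H = 44.08/(0.677×0.575) = 113.24 kg/min.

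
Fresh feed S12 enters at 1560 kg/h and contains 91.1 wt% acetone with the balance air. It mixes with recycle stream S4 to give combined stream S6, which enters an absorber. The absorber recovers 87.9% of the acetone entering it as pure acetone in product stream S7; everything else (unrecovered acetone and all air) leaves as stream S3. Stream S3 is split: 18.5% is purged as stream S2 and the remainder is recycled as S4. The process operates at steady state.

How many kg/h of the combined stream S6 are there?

2327 kg/h

air enters only via S12 and leaves only via the purge: 1560×0.089 = 0.185×(air in S3), and the absorber passes all air, so air in S6 = air in S3 = 750.49 kg/h.
acetone in S6: m_A = 1560×0.911 + (1−0.185)·(1−0.879)·m_A, so m_A = 1421.2/0.9014 = 1576.6 kg/h.
S6 = 1576.6 + 750.49 = 2327.1 kg/h.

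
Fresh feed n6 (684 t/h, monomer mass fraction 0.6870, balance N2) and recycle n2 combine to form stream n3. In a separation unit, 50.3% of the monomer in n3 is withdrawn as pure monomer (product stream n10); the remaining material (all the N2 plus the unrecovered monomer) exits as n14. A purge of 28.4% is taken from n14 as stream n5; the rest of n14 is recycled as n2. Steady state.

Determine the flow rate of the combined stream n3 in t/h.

1483 t/h

N2 enters only via n6 and leaves only via the purge: 684×0.313 = 0.284×(N2 in n14), and the separation unit passes all N2, so N2 in n3 = N2 in n14 = 753.85 t/h.
monomer in n3: m_A = 684×0.687 + (1−0.284)·(1−0.503)·m_A, so m_A = 469.91/0.6441 = 729.5 t/h.
n3 = 729.5 + 753.85 = 1483.3 t/h.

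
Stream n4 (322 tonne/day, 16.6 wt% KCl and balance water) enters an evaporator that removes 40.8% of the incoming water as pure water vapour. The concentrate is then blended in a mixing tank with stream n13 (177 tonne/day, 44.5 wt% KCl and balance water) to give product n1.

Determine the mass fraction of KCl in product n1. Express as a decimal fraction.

Vapour removed = 0.408×0.834×322 = 109.57 tonne/day; concentrate = 212.43 tonne/day.
KCl reaching the mixer = 53.452 (from concentrate) + 177×0.445 = 132.22 tonne/day.
Product flow = 212.43 + 177 = 389.43 tonne/day; KCl fraction = 0.340.

0.340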